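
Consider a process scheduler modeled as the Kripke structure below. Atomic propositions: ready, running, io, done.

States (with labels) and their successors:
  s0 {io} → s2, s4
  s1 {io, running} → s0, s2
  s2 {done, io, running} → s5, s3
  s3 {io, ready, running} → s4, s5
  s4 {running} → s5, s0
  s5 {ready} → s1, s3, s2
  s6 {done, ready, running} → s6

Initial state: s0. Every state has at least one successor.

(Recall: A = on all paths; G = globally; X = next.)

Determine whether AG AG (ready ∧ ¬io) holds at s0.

States satisfying AG (ready ∧ ¬io): {s6}.
States satisfying AG AG (ready ∧ ¬io): {s6}.
s0 is reachable from s0 and violates AG (ready ∧ ¬io), so AG fails at s0.
s0 ∉ Sat(AG AG (ready ∧ ¬io)).

Violated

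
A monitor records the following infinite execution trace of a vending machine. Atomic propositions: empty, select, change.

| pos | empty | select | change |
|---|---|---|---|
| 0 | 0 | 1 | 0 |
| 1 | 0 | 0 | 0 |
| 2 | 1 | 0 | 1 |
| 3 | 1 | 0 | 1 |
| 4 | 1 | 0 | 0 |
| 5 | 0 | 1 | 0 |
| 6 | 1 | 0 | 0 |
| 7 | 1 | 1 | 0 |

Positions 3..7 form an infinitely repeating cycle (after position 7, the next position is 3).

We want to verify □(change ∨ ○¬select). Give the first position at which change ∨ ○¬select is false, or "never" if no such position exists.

4

Check change ∨ ○¬select at each position in order: 0 ✓, 1 ✓, 2 ✓, 3 ✓.
At position 4 the labels are {empty} and the next position 5 has {select}, so change ∨ ○¬select is false there. This is the first violation.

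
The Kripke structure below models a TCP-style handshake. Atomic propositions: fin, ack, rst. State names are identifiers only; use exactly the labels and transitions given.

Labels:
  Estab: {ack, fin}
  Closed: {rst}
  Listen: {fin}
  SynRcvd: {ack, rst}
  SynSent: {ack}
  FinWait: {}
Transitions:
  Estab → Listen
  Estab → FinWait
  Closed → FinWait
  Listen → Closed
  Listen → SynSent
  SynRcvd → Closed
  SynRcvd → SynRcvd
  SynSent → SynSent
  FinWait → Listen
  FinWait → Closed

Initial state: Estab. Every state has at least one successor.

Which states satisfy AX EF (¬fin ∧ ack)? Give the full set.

{Estab, Closed, Listen, SynRcvd, SynSent, FinWait}

States satisfying EF (¬fin ∧ ack): {Estab, Closed, Listen, SynRcvd, SynSent, FinWait}.
States satisfying AX EF (¬fin ∧ ack): {Estab, Closed, Listen, SynRcvd, SynSent, FinWait}.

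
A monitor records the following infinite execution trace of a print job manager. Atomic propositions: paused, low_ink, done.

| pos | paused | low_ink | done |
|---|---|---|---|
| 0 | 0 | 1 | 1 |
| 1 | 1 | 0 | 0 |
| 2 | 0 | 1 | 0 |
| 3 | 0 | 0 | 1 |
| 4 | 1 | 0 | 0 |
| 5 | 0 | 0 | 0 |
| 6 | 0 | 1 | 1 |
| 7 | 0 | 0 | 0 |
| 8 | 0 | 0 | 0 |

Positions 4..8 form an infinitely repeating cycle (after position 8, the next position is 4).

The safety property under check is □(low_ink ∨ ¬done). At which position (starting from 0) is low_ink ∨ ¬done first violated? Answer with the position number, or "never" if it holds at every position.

Check low_ink ∨ ¬done at each position in order: 0 ✓, 1 ✓, 2 ✓.
At position 3 the labels are {done}, so low_ink ∨ ¬done is false there. This is the first violation.

3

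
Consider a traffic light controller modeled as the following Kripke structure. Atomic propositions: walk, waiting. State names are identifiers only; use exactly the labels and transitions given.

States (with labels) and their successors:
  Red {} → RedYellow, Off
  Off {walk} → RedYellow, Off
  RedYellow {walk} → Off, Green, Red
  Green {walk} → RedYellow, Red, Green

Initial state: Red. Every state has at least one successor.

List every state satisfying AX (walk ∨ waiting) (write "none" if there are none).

States satisfying walk ∨ waiting: {Off, RedYellow, Green}.
States satisfying AX (walk ∨ waiting): {Red, Off}.

{Red, Off}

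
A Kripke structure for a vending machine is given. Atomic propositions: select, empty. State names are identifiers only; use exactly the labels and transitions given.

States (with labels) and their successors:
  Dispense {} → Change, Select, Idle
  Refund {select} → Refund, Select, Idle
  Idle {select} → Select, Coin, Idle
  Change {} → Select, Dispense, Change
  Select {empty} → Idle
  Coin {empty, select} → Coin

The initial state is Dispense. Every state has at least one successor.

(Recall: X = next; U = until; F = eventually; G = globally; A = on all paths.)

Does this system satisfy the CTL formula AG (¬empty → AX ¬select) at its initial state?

States satisfying ¬empty → AX ¬select: {Change, Select, Coin}.
States satisfying AG (¬empty → AX ¬select): {Coin}.
Dispense is reachable from Dispense and violates ¬empty → AX ¬select, so AG fails at Dispense.
Dispense ∉ Sat(AG (¬empty → AX ¬select)).

No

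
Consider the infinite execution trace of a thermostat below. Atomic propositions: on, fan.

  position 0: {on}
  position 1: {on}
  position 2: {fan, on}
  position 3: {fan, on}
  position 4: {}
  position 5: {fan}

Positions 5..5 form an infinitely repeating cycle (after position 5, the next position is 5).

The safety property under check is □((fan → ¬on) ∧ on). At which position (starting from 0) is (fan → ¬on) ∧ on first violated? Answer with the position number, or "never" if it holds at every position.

2

Check (fan → ¬on) ∧ on at each position in order: 0 ✓, 1 ✓.
At position 2 the labels are {fan, on}, so (fan → ¬on) ∧ on is false there. This is the first violation.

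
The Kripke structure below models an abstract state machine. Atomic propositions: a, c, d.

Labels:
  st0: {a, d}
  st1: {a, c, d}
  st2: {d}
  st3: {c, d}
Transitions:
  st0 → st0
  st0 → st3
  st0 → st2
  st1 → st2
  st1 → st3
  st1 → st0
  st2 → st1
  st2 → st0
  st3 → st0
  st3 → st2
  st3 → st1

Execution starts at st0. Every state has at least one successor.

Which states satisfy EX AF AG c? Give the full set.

States satisfying AF AG c: ∅.
States satisfying EX AF AG c: ∅.

none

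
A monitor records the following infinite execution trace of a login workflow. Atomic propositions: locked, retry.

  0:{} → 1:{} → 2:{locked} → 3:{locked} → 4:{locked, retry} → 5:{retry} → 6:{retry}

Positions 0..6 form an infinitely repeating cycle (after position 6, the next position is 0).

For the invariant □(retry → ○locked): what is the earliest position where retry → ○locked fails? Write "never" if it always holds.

Check retry → ○locked at each position in order: 0 ✓, 1 ✓, 2 ✓, 3 ✓.
At position 4 the labels are {locked, retry} and the next position 5 has {retry}, so retry → ○locked is false there. This is the first violation.

4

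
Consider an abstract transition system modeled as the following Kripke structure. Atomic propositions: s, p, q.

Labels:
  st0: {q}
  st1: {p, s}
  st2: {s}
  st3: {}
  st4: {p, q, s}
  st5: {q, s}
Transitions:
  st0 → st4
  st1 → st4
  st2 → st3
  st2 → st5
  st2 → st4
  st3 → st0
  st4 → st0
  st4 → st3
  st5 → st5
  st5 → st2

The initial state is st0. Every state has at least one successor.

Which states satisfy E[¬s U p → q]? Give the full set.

States satisfying ¬s: {st0, st3}.
States satisfying p → q: {st0, st2, st3, st4, st5}.
States satisfying E[¬s U p → q]: {st0, st2, st3, st4, st5}.

{st0, st2, st3, st4, st5}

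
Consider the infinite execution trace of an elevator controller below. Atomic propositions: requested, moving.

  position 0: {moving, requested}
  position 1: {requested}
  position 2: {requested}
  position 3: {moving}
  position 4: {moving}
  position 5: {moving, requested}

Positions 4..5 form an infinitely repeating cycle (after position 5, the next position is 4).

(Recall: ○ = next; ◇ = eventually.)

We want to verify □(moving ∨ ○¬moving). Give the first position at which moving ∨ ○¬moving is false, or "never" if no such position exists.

Check moving ∨ ○¬moving at each position in order: 0 ✓, 1 ✓.
At position 2 the labels are {requested} and the next position 3 has {moving}, so moving ∨ ○¬moving is false there. This is the first violation.

2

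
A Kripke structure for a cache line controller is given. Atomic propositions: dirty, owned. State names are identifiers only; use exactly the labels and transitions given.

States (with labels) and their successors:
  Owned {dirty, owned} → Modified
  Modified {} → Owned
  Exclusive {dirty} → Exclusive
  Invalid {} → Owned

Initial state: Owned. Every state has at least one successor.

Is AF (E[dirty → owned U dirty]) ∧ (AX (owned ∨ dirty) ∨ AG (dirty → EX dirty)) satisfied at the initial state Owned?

States satisfying E[dirty → owned U dirty]: {Owned, Modified, Exclusive, Invalid}.
States satisfying AF (E[dirty → owned U dirty]): {Owned, Modified, Exclusive, Invalid}.
States satisfying owned ∨ dirty: {Owned, Exclusive}.
States satisfying AX (owned ∨ dirty): {Modified, Exclusive, Invalid}.
States satisfying dirty → EX dirty: {Modified, Exclusive, Invalid}.
States satisfying AG (dirty → EX dirty): {Exclusive}.
States satisfying AX (owned ∨ dirty) ∨ AG (dirty → EX dirty): {Modified, Exclusive, Invalid}.
States satisfying AF (E[dirty → owned U dirty]) ∧ (AX (owned ∨ dirty) ∨ AG (dirty → EX dirty)): {Modified, Exclusive, Invalid}.
Owned ∉ Sat(AF (E[dirty → owned U dirty]) ∧ (AX (owned ∨ dirty) ∨ AG (dirty → EX dirty))).

Does not hold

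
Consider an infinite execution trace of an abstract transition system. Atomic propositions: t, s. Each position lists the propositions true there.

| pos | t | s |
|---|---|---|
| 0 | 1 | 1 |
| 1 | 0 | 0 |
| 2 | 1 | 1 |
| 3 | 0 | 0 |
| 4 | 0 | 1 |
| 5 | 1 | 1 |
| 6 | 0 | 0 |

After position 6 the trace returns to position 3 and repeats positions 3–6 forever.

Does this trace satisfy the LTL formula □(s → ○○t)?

No

s → ○○t must hold at every position from 0 onward. It fails at position 2, so □(s → ○○t) is false.
Positions where s holds: 0, 2, 4, 5.
Check ○○t at each: 0→ok, 2→fails, 4→fails, 5→fails.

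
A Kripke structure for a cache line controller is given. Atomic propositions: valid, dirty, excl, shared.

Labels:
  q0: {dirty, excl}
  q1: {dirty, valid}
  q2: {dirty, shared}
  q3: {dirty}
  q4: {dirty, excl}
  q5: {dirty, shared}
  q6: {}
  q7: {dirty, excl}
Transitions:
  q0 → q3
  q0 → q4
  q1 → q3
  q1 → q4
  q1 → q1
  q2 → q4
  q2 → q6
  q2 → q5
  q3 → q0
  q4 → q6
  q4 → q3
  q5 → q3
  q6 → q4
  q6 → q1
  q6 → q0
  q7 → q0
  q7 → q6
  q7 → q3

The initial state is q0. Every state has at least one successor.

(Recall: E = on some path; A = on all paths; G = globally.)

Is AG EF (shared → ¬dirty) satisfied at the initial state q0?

Yes

States satisfying EF (shared → ¬dirty): {q0, q1, q2, q3, q4, q5, q6, q7}.
States satisfying AG EF (shared → ¬dirty): {q0, q1, q2, q3, q4, q5, q6, q7}.
Every state reachable from q0 satisfies EF (shared → ¬dirty).
q0 ∈ Sat(AG EF (shared → ¬dirty)).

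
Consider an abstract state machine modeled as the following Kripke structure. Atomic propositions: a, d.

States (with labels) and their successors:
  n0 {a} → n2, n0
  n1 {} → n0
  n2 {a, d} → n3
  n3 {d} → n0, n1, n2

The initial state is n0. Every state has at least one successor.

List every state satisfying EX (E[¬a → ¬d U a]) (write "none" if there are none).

{n0, n1, n3}

States satisfying E[¬a → ¬d U a]: {n0, n1, n2}.
States satisfying EX (E[¬a → ¬d U a]): {n0, n1, n3}.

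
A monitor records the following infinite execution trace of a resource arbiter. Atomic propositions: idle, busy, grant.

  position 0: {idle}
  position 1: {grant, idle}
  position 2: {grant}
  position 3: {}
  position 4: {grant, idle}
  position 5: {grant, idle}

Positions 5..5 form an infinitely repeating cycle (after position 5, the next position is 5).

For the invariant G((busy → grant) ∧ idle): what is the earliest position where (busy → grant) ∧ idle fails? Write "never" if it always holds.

2

Check (busy → grant) ∧ idle at each position in order: 0 ✓, 1 ✓.
At position 2 the labels are {grant}, so (busy → grant) ∧ idle is false there. This is the first violation.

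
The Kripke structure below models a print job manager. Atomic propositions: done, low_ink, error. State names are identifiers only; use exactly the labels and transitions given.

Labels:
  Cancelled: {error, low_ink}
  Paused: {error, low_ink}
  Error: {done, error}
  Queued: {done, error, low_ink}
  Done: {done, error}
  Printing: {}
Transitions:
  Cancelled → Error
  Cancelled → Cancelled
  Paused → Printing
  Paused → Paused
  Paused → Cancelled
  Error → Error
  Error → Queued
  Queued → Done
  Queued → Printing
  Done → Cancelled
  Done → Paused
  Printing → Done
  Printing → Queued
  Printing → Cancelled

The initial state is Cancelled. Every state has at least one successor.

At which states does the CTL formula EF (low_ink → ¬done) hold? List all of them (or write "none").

{Cancelled, Paused, Error, Queued, Done, Printing}

States satisfying low_ink → ¬done: {Cancelled, Paused, Error, Done, Printing}.
States satisfying EF (low_ink → ¬done): {Cancelled, Paused, Error, Queued, Done, Printing}.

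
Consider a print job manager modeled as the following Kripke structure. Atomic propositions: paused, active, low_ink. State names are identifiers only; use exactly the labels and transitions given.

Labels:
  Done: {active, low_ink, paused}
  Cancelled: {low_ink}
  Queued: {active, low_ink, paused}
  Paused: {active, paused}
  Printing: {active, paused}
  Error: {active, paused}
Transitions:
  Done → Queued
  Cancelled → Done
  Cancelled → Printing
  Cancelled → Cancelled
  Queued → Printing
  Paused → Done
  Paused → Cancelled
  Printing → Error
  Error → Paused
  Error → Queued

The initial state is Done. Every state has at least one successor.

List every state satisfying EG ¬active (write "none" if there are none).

{Cancelled}

States satisfying ¬active: {Cancelled}.
States satisfying EG ¬active: {Cancelled}.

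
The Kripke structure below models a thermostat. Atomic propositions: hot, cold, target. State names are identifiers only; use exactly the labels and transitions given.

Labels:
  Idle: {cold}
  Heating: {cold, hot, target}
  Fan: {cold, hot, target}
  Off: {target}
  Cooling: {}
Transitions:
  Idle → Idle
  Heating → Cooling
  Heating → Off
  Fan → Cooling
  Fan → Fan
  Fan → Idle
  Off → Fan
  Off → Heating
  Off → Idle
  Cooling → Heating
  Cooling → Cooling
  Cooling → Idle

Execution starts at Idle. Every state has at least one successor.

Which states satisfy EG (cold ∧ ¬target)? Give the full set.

{Idle}

States satisfying cold ∧ ¬target: {Idle}.
States satisfying EG (cold ∧ ¬target): {Idle}.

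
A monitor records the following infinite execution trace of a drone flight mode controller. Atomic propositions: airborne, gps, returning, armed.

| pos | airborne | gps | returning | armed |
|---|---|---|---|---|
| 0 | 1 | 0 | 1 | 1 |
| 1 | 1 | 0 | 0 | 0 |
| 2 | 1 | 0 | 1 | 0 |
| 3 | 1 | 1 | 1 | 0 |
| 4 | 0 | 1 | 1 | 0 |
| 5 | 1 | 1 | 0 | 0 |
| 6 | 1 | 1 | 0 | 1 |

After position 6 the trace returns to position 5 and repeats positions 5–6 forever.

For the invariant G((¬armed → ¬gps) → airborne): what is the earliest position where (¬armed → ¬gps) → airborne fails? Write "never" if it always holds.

(¬armed → ¬gps) → airborne holds at every position 0..6, and those are all the positions the trace ever visits, so the invariant G((¬armed → ¬gps) → airborne) is never violated.

never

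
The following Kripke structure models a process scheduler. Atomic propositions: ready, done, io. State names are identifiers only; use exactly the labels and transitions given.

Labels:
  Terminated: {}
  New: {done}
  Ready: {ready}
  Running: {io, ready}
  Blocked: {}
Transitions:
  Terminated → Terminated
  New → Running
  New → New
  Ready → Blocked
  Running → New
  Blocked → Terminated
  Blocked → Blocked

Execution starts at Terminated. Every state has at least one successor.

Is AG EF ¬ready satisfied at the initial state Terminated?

Yes

States satisfying EF ¬ready: {Terminated, New, Ready, Running, Blocked}.
States satisfying AG EF ¬ready: {Terminated, New, Ready, Running, Blocked}.
Every state reachable from Terminated satisfies EF ¬ready.
Terminated ∈ Sat(AG EF ¬ready).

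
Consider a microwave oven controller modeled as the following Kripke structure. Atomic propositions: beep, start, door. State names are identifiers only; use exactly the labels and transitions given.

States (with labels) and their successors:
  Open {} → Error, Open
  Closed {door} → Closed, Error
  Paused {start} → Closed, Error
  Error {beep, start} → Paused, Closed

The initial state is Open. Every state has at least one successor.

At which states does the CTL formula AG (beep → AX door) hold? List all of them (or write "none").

States satisfying beep → AX door: {Open, Closed, Paused}.
States satisfying AG (beep → AX door): ∅.

none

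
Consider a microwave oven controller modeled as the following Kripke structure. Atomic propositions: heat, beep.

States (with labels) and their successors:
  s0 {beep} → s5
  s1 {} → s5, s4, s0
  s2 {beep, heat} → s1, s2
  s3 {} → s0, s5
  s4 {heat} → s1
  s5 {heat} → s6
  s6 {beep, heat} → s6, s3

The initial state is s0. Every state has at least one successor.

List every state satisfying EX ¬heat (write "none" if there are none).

States satisfying ¬heat: {s0, s1, s3}.
States satisfying EX ¬heat: {s1, s2, s3, s4, s6}.

{s1, s2, s3, s4, s6}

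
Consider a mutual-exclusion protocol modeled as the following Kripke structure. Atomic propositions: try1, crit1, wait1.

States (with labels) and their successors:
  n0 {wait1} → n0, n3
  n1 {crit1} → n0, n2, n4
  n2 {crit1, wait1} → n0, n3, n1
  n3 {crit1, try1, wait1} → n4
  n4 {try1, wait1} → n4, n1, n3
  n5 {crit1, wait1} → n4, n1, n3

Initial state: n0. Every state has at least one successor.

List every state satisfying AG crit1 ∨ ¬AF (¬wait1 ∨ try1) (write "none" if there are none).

{n0, n2}

States satisfying crit1: {n1, n2, n3, n5}.
States satisfying AG crit1: ∅.
States satisfying ¬wait1 ∨ try1: {n1, n3, n4}.
States satisfying AF (¬wait1 ∨ try1): {n1, n3, n4, n5}.
States satisfying ¬AF (¬wait1 ∨ try1): {n0, n2}.
States satisfying AG crit1 ∨ ¬AF (¬wait1 ∨ try1): {n0, n2}.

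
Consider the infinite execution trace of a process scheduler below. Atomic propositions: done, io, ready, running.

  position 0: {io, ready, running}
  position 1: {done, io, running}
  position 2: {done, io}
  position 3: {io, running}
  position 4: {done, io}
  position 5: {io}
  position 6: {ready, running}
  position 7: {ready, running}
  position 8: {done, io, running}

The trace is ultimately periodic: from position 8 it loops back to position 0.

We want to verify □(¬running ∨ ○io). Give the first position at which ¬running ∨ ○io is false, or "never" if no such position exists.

6

Check ¬running ∨ ○io at each position in order: 0 ✓, 1 ✓, 2 ✓, 3 ✓, 4 ✓, 5 ✓.
At position 6 the labels are {ready, running} and the next position 7 has {ready, running}, so ¬running ∨ ○io is false there. This is the first violation.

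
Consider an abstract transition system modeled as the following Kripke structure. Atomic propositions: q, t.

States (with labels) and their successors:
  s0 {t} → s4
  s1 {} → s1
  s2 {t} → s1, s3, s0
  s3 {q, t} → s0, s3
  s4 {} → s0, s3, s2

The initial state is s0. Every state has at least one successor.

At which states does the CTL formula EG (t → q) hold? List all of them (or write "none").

States satisfying t → q: {s1, s3, s4}.
States satisfying EG (t → q): {s1, s3, s4}.

{s1, s3, s4}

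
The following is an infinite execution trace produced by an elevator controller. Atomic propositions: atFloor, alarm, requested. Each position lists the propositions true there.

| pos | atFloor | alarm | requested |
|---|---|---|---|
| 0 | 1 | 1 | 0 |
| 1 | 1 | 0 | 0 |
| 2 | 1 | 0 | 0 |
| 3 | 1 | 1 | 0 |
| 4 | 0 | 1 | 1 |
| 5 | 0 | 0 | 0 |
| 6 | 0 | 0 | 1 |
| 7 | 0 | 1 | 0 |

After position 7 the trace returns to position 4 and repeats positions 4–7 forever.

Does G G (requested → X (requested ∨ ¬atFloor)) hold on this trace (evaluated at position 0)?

G (requested → X (requested ∨ ¬atFloor)) holds at every position 0..7, and those are all positions ever visited, so G G (requested → X (requested ∨ ¬atFloor)) holds.

Satisfied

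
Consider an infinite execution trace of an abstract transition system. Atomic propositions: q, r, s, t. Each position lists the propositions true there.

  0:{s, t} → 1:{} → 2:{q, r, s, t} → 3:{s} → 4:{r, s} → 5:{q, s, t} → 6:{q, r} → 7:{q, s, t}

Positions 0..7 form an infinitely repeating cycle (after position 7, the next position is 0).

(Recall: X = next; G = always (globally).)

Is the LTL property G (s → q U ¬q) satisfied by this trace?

s → q U ¬q holds at every position 0..7, and those are all positions ever visited, so G (s → q U ¬q) holds.
Positions where s holds: 0, 2, 3, 4, 5, 7.
Check q U ¬q at each: 0→ok, 2→ok, 3→ok, 4→ok, 5→ok, 7→ok.

Holds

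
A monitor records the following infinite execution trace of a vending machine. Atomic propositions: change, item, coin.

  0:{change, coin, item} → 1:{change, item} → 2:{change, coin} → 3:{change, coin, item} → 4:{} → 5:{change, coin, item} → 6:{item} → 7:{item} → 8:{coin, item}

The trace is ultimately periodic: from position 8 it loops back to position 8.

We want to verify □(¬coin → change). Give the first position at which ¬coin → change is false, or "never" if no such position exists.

4

Check ¬coin → change at each position in order: 0 ✓, 1 ✓, 2 ✓, 3 ✓.
At position 4 the labels are {}, so ¬coin → change is false there. This is the first violation.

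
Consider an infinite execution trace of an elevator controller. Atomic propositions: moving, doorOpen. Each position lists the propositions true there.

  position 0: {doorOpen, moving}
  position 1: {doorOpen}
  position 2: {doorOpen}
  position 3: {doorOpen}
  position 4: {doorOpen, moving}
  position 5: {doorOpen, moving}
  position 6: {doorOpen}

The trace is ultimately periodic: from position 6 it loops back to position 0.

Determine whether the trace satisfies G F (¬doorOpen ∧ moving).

F (¬doorOpen ∧ moving) must hold at every position from 0 onward. It fails at position 0, so G F (¬doorOpen ∧ moving) is false.

No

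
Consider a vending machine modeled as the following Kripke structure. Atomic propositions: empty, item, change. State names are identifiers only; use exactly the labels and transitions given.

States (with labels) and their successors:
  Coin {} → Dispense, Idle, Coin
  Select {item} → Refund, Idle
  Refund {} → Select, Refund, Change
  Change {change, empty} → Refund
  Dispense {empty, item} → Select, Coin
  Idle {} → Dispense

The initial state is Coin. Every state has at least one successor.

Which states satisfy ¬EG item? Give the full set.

{Coin, Select, Refund, Change, Dispense, Idle}

States satisfying item: {Select, Dispense}.
States satisfying EG item: ∅.
States satisfying ¬EG item: {Coin, Select, Refund, Change, Dispense, Idle}.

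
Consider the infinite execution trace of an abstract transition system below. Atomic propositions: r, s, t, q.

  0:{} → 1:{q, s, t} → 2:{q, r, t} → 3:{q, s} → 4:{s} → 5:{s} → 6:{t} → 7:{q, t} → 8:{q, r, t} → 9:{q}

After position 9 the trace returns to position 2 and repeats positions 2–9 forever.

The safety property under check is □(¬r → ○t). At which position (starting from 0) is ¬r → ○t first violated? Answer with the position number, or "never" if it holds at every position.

3

Check ¬r → ○t at each position in order: 0 ✓, 1 ✓, 2 ✓.
At position 3 the labels are {q, s} and the next position 4 has {s}, so ¬r → ○t is false there. This is the first violation.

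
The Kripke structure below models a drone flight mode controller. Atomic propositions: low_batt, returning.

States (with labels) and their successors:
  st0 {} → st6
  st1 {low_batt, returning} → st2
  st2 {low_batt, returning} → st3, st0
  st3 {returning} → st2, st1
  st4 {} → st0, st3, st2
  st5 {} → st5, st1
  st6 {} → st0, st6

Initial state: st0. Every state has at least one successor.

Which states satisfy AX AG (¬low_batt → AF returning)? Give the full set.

none

States satisfying AG (¬low_batt → AF returning): ∅.
States satisfying AX AG (¬low_batt → AF returning): ∅.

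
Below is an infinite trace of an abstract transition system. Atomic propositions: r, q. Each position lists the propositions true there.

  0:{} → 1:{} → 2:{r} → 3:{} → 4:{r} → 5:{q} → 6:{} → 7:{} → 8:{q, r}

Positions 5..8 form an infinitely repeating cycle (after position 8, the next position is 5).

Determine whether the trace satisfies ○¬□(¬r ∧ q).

The position after 0 is 1; ¬□(¬r ∧ q) is true there.

Holds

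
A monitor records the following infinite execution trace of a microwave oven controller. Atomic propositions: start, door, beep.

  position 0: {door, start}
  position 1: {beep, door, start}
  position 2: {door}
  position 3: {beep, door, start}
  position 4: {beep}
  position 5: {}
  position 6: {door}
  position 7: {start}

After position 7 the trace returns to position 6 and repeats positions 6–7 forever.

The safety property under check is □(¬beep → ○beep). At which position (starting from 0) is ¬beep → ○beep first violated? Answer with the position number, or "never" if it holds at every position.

Check ¬beep → ○beep at each position in order: 0 ✓, 1 ✓, 2 ✓, 3 ✓, 4 ✓.
At position 5 the labels are {} and the next position 6 has {door}, so ¬beep → ○beep is false there. This is the first violation.

5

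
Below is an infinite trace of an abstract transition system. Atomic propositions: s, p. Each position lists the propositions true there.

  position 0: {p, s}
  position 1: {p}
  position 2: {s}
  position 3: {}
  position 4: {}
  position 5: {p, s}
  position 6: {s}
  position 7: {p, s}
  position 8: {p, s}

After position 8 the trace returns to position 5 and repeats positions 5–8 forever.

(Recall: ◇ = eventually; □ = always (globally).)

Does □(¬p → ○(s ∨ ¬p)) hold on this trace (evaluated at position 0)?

¬p → ○(s ∨ ¬p) holds at every position 0..8, and those are all positions ever visited, so □(¬p → ○(s ∨ ¬p)) holds.
Positions where ¬p holds: 2, 3, 4, 6.
Check ○(s ∨ ¬p) at each: 2→ok, 3→ok, 4→ok, 6→ok.

Satisfied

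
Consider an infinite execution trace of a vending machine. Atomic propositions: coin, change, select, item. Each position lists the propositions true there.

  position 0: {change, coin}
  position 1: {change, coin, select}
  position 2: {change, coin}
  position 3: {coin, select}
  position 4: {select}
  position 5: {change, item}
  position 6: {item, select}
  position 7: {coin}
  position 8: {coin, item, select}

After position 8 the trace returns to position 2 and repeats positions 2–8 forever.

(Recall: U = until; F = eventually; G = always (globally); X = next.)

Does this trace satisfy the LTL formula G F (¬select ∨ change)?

Holds

F (¬select ∨ change) holds at every position 0..8, and those are all positions ever visited, so G F (¬select ∨ change) holds.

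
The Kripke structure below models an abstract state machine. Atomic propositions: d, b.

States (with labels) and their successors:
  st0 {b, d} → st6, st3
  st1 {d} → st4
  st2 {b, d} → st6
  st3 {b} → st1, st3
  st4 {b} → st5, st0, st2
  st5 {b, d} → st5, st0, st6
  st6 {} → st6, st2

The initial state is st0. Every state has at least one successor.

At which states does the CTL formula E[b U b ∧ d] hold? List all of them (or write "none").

States satisfying b: {st0, st2, st3, st4, st5}.
States satisfying b ∧ d: {st0, st2, st5}.
States satisfying E[b U b ∧ d]: {st0, st2, st4, st5}.

{st0, st2, st4, st5}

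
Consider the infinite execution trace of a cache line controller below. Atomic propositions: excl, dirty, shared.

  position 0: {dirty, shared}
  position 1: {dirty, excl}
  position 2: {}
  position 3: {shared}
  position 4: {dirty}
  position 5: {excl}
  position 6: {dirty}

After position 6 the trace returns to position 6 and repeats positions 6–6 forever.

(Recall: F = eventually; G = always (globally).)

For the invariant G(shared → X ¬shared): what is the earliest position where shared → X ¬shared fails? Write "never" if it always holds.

shared → X ¬shared holds at every position 0..6, and those are all the positions the trace ever visits, so the invariant G(shared → X ¬shared) is never violated.

never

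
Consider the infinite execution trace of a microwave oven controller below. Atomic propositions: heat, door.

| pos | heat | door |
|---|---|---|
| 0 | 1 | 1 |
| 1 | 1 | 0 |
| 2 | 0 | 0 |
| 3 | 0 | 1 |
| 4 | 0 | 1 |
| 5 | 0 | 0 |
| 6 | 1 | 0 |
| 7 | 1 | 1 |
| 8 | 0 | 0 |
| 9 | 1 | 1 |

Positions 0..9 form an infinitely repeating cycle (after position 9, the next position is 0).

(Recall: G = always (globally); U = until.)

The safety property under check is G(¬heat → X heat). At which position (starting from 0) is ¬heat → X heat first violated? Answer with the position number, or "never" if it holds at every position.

2

Check ¬heat → X heat at each position in order: 0 ✓, 1 ✓.
At position 2 the labels are {} and the next position 3 has {door}, so ¬heat → X heat is false there. This is the first violation.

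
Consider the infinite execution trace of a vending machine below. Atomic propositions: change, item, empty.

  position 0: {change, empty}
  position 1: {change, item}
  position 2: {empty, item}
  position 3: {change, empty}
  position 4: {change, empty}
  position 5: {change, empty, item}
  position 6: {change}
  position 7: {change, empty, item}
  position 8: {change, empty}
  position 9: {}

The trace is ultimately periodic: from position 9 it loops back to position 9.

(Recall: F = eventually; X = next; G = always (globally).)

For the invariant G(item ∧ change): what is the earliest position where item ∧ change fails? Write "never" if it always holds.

0

At position 0 the labels are {change, empty}, so item ∧ change is false there. This is the first violation.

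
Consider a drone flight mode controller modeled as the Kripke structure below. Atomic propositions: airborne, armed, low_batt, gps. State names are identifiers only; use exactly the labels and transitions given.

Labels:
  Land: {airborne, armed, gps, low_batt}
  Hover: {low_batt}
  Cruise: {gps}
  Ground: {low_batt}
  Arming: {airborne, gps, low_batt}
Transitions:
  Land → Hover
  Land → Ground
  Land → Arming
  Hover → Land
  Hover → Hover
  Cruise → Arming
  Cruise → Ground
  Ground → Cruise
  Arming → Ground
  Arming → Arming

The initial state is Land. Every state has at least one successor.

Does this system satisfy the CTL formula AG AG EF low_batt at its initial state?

States satisfying AG EF low_batt: {Land, Hover, Cruise, Ground, Arming}.
States satisfying AG AG EF low_batt: {Land, Hover, Cruise, Ground, Arming}.
Every state reachable from Land satisfies AG EF low_batt.
Land ∈ Sat(AG AG EF low_batt).

Satisfied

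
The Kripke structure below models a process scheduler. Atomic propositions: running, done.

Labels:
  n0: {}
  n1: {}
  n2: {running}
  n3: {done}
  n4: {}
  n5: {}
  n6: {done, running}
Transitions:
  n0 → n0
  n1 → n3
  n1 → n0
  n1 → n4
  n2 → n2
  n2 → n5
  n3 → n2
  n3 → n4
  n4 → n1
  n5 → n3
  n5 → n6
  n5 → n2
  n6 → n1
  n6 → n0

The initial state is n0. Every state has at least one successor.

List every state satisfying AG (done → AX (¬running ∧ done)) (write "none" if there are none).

{n0}

States satisfying done → AX (¬running ∧ done): {n0, n1, n2, n4, n5}.
States satisfying AG (done → AX (¬running ∧ done)): {n0}.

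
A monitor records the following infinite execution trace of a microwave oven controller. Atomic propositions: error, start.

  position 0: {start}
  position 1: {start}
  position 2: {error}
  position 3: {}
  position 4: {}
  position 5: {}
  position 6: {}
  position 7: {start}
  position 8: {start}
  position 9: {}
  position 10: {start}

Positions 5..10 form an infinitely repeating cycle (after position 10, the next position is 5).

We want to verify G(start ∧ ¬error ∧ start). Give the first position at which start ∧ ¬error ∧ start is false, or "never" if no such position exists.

Check start ∧ ¬error ∧ start at each position in order: 0 ✓, 1 ✓.
At position 2 the labels are {error}, so start ∧ ¬error ∧ start is false there. This is the first violation.

2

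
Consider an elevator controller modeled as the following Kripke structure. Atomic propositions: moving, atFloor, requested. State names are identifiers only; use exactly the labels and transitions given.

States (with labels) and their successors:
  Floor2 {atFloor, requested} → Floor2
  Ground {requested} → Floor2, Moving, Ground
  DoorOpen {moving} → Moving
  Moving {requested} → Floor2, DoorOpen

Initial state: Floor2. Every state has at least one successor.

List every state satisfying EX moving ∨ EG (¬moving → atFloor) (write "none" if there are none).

States satisfying moving: {DoorOpen}.
States satisfying EX moving: {Moving}.
States satisfying ¬moving → atFloor: {Floor2, DoorOpen}.
States satisfying EG (¬moving → atFloor): {Floor2}.
States satisfying EX moving ∨ EG (¬moving → atFloor): {Floor2, Moving}.

{Floor2, Moving}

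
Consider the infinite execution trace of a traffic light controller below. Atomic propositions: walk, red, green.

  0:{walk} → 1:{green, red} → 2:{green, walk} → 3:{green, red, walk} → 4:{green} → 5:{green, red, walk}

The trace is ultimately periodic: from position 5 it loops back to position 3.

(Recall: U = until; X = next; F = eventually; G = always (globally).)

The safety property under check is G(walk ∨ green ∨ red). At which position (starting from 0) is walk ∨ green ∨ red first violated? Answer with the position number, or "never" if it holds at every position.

walk ∨ green ∨ red holds at every position 0..5, and those are all the positions the trace ever visits, so the invariant G(walk ∨ green ∨ red) is never violated.

never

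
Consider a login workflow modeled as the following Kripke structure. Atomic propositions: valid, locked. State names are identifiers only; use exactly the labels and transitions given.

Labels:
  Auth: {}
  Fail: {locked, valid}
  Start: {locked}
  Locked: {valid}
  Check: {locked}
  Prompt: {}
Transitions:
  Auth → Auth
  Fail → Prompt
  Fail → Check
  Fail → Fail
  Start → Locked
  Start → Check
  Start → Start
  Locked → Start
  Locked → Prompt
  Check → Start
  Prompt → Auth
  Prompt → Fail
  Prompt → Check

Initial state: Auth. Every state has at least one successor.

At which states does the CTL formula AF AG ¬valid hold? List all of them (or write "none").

States satisfying AG ¬valid: {Auth}.
States satisfying AF AG ¬valid: {Auth}.

{Auth}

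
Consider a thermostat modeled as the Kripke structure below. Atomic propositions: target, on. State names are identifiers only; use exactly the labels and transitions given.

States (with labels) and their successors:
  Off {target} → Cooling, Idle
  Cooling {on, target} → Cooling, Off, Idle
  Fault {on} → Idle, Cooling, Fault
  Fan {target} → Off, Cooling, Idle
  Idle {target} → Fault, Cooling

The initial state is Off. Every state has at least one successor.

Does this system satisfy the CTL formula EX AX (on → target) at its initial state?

Yes

States satisfying AX (on → target): {Off, Cooling, Fan}.
States satisfying EX AX (on → target): {Off, Cooling, Fault, Fan, Idle}.
Off ∈ Sat(EX AX (on → target)).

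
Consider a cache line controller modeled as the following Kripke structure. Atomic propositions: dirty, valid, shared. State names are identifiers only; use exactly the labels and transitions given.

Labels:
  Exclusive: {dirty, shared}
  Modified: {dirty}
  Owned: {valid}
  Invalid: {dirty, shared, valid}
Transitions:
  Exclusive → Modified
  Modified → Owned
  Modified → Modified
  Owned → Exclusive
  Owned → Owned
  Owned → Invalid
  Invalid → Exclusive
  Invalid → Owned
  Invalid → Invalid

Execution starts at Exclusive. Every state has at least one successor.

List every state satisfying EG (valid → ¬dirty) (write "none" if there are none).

States satisfying valid → ¬dirty: {Exclusive, Modified, Owned}.
States satisfying EG (valid → ¬dirty): {Exclusive, Modified, Owned}.

{Exclusive, Modified, Owned}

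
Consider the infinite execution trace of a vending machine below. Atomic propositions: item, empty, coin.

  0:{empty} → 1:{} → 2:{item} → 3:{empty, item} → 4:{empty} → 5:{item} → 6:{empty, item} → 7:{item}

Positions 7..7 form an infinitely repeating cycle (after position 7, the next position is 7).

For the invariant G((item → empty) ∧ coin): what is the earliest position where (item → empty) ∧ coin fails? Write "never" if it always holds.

At position 0 the labels are {empty}, so (item → empty) ∧ coin is false there. This is the first violation.

0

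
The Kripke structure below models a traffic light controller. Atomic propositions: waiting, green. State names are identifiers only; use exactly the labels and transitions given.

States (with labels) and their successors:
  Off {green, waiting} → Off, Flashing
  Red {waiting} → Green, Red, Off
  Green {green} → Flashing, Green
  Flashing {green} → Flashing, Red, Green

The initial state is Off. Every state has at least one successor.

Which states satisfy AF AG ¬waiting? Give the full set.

none

States satisfying AG ¬waiting: ∅.
States satisfying AF AG ¬waiting: ∅.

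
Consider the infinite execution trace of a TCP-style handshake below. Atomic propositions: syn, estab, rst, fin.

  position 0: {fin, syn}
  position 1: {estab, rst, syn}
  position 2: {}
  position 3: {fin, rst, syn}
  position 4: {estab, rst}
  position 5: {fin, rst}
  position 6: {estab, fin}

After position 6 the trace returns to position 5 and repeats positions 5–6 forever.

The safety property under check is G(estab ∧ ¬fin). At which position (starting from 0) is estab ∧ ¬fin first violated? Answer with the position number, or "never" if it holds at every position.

0

At position 0 the labels are {fin, syn}, so estab ∧ ¬fin is false there. This is the first violation.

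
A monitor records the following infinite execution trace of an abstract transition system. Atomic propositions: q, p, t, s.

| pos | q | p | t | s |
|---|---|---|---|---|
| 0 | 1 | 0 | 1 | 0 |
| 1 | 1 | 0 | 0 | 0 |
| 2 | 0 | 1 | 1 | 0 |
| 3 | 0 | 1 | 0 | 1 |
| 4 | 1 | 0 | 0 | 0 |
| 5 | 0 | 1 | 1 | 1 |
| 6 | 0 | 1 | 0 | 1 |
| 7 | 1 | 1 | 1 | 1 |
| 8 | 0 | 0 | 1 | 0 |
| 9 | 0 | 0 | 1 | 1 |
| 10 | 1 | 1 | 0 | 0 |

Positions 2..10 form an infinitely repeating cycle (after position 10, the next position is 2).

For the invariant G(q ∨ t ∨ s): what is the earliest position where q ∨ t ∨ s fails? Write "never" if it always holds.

q ∨ t ∨ s holds at every position 0..10, and those are all the positions the trace ever visits, so the invariant G(q ∨ t ∨ s) is never violated.

never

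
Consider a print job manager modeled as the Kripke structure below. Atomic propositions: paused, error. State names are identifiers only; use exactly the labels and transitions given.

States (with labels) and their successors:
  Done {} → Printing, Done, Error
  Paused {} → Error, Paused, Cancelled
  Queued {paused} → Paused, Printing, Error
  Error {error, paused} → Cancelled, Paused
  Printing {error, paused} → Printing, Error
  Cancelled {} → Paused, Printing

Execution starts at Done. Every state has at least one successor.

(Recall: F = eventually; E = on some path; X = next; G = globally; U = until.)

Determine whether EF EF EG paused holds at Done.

States satisfying EF EG paused: {Done, Paused, Queued, Error, Printing, Cancelled}.
States satisfying EF EF EG paused: {Done, Paused, Queued, Error, Printing, Cancelled}.
Some path from Done reaches a state where EF EG paused holds.
Done ∈ Sat(EF EF EG paused).

Satisfied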